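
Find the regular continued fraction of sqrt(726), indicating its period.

Write x_i = (sqrt(726) + m_i)/d_i with (m_0, d_0) = (0, 1). a_0 = floor(sqrt(726)) = 26, since 26^2 = 676 <= 726 < 729 = 27^2.
Iterate m_{i+1} = d_i*a_i - m_i, d_{i+1} = (726 - m_{i+1}^2)/d_i, a_{i+1} = floor((a_0 + m_{i+1})/d_{i+1}):
  m_1 = 1*26 - 0 = 26, d_1 = (726 - 26^2)/1 = 50/1 = 50, a_1 = floor((26 + 26)/50) = 1.
  m_2 = 50*1 - 26 = 24, d_2 = (726 - 24^2)/50 = 150/50 = 3, a_2 = floor((26 + 24)/3) = 16.
  m_3 = 3*16 - 24 = 24, d_3 = (726 - 24^2)/3 = 150/3 = 50, a_3 = floor((26 + 24)/50) = 1.
  m_4 = 50*1 - 24 = 26, d_4 = (726 - 26^2)/50 = 50/50 = 1, a_4 = floor((26 + 26)/1) = 52.
  m_5 = 1*52 - 26 = 26, d_5 = (726 - 26^2)/1 = 50/1 = 50: (m_5, d_5) = (m_1, d_1) = (26, 50), so from here the quotients repeat a_1, ..., a_4; the period length is 4.
Hence the expansion of sqrt(726) is a_0 = 26 followed by the repeating block 1, 16, 1, 52 (period 4).

[26; (1, 16, 1, 52)]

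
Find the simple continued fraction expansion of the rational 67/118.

Run the Euclidean algorithm on 67 and 118; the successive quotients are the partial quotients a_0, a_1, ... (each step inverts the fractional part left over by the previous one):
  67 = 0*118 + 67, so a_0 = 0.
  118 = 1*67 + 51, so a_1 = 1.
  67 = 1*51 + 16, so a_2 = 1.
  51 = 3*16 + 3, so a_3 = 3.
  16 = 5*3 + 1, so a_4 = 5.
  3 = 3*1 + 0, so a_5 = 3.
The remainder reaches 0 after 6 divisions, so the expansion has 6 partial quotients, read off in order.

[0; 1, 1, 3, 5, 3]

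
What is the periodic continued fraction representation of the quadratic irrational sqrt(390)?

Write x_i = (sqrt(390) + m_i)/d_i with (m_0, d_0) = (0, 1). a_0 = floor(sqrt(390)) = 19, since 19^2 = 361 <= 390 < 400 = 20^2.
Iterate m_{i+1} = d_i*a_i - m_i, d_{i+1} = (390 - m_{i+1}^2)/d_i, a_{i+1} = floor((a_0 + m_{i+1})/d_{i+1}):
  m_1 = 1*19 - 0 = 19, d_1 = (390 - 19^2)/1 = 29/1 = 29, a_1 = floor((19 + 19)/29) = 1.
  m_2 = 29*1 - 19 = 10, d_2 = (390 - 10^2)/29 = 290/29 = 10, a_2 = floor((19 + 10)/10) = 2.
  m_3 = 10*2 - 10 = 10, d_3 = (390 - 10^2)/10 = 290/10 = 29, a_3 = floor((19 + 10)/29) = 1.
  m_4 = 29*1 - 10 = 19, d_4 = (390 - 19^2)/29 = 29/29 = 1, a_4 = floor((19 + 19)/1) = 38.
  m_5 = 1*38 - 19 = 19, d_5 = (390 - 19^2)/1 = 29/1 = 29: (m_5, d_5) = (m_1, d_1) = (19, 29), so from here the quotients repeat a_1, ..., a_4; the period length is 4.
Hence the expansion of sqrt(390) is a_0 = 19 followed by the repeating block 1, 2, 1, 38 (period 4).

[19; (1, 2, 1, 38)]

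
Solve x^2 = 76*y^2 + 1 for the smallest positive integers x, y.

(x, y) = (57799, 6630)

First expand sqrt(76) as a continued fraction. With x_i = (sqrt(76) + m_i)/d_i and (m_0, d_0) = (0, 1): a_0 = floor(sqrt(76)) = 8, since 8^2 = 64 <= 76 < 81 = 9^2.
Iterate m_{i+1} = d_i*a_i - m_i, d_{i+1} = (76 - m_{i+1}^2)/d_i, a_{i+1} = floor((a_0 + m_{i+1})/d_{i+1}):
  m_1 = 1*8 - 0 = 8, d_1 = (76 - 8^2)/1 = 12/1 = 12, a_1 = floor((8 + 8)/12) = 1.
  m_2 = 12*1 - 8 = 4, d_2 = (76 - 4^2)/12 = 60/12 = 5, a_2 = floor((8 + 4)/5) = 2.
  m_3 = 5*2 - 4 = 6, d_3 = (76 - 6^2)/5 = 40/5 = 8, a_3 = floor((8 + 6)/8) = 1.
  m_4 = 8*1 - 6 = 2, d_4 = (76 - 2^2)/8 = 72/8 = 9, a_4 = floor((8 + 2)/9) = 1.
  m_5 = 9*1 - 2 = 7, d_5 = (76 - 7^2)/9 = 27/9 = 3, a_5 = floor((8 + 7)/3) = 5.
  m_6 = 3*5 - 7 = 8, d_6 = (76 - 8^2)/3 = 12/3 = 4, a_6 = floor((8 + 8)/4) = 4.
  m_7 = 4*4 - 8 = 8, d_7 = (76 - 8^2)/4 = 12/4 = 3, a_7 = floor((8 + 8)/3) = 5.
  m_8 = 3*5 - 8 = 7, d_8 = (76 - 7^2)/3 = 27/3 = 9, a_8 = floor((8 + 7)/9) = 1.
  m_9 = 9*1 - 7 = 2, d_9 = (76 - 2^2)/9 = 72/9 = 8, a_9 = floor((8 + 2)/8) = 1.
  m_10 = 8*1 - 2 = 6, d_10 = (76 - 6^2)/8 = 40/8 = 5, a_10 = floor((8 + 6)/5) = 2.
  m_11 = 5*2 - 6 = 4, d_11 = (76 - 4^2)/5 = 60/5 = 12, a_11 = floor((8 + 4)/12) = 1.
  m_12 = 12*1 - 4 = 8, d_12 = (76 - 8^2)/12 = 12/12 = 1, a_12 = floor((8 + 8)/1) = 16.
  m_13 = 1*16 - 8 = 8, d_13 = (76 - 8^2)/1 = 12/1 = 12: (m_13, d_13) = (m_1, d_1) = (8, 12), so from here the quotients repeat a_1, ..., a_12; the period length is 12.
So sqrt(76) = [8; (1, 2, 1, 1, 5, 4, 5, 1, 1, 2, 1, 16)] with period length k = 12.
k is even, so the fundamental solution of x^2 - 76y^2 = 1 is (p_{k-1}, q_{k-1}) = (p_11, q_11); compute convergents through index 11.
Convergents (p_i = a_i*p_{i-1} + p_{i-2}, q_i = a_i*q_{i-1} + q_{i-2} with p_{-2}=0, p_{-1}=1, q_{-2}=1, q_{-1}=0):
  i=0: a_0=8, p_0 = 8*1 + 0 = 8, q_0 = 8*0 + 1 = 1.
  i=1: a_1=1, p_1 = 1*8 + 1 = 9, q_1 = 1*1 + 0 = 1.
  i=2: a_2=2, p_2 = 2*9 + 8 = 26, q_2 = 2*1 + 1 = 3.
  i=3: a_3=1, p_3 = 1*26 + 9 = 35, q_3 = 1*3 + 1 = 4.
  i=4: a_4=1, p_4 = 1*35 + 26 = 61, q_4 = 1*4 + 3 = 7.
  i=5: a_5=5, p_5 = 5*61 + 35 = 340, q_5 = 5*7 + 4 = 39.
  i=6: a_6=4, p_6 = 4*340 + 61 = 1421, q_6 = 4*39 + 7 = 163.
  i=7: a_7=5, p_7 = 5*1421 + 340 = 7445, q_7 = 5*163 + 39 = 854.
  i=8: a_8=1, p_8 = 1*7445 + 1421 = 8866, q_8 = 1*854 + 163 = 1017.
  i=9: a_9=1, p_9 = 1*8866 + 7445 = 16311, q_9 = 1*1017 + 854 = 1871.
  i=10: a_10=2, p_10 = 2*16311 + 8866 = 41488, q_10 = 2*1871 + 1017 = 4759.
  i=11: a_11=1, p_11 = 1*41488 + 16311 = 57799, q_11 = 1*4759 + 1871 = 6630.
Check: 57799^2 - 76*6630^2 = 3340724401 - 3340724400 = 1, so (x, y) = (57799, 6630) solves the equation, and by the theorem it is the least positive solution.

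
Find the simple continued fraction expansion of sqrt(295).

[17; (5, 1, 2, 3, 2, 6, 2, 3, 2, 1, 5, 34)]

Write x_i = (sqrt(295) + m_i)/d_i with (m_0, d_0) = (0, 1). a_0 = floor(sqrt(295)) = 17, since 17^2 = 289 <= 295 < 324 = 18^2.
Iterate m_{i+1} = d_i*a_i - m_i, d_{i+1} = (295 - m_{i+1}^2)/d_i, a_{i+1} = floor((a_0 + m_{i+1})/d_{i+1}):
  m_1 = 1*17 - 0 = 17, d_1 = (295 - 17^2)/1 = 6/1 = 6, a_1 = floor((17 + 17)/6) = 5.
  m_2 = 6*5 - 17 = 13, d_2 = (295 - 13^2)/6 = 126/6 = 21, a_2 = floor((17 + 13)/21) = 1.
  m_3 = 21*1 - 13 = 8, d_3 = (295 - 8^2)/21 = 231/21 = 11, a_3 = floor((17 + 8)/11) = 2.
  m_4 = 11*2 - 8 = 14, d_4 = (295 - 14^2)/11 = 99/11 = 9, a_4 = floor((17 + 14)/9) = 3.
  m_5 = 9*3 - 14 = 13, d_5 = (295 - 13^2)/9 = 126/9 = 14, a_5 = floor((17 + 13)/14) = 2.
  m_6 = 14*2 - 13 = 15, d_6 = (295 - 15^2)/14 = 70/14 = 5, a_6 = floor((17 + 15)/5) = 6.
  m_7 = 5*6 - 15 = 15, d_7 = (295 - 15^2)/5 = 70/5 = 14, a_7 = floor((17 + 15)/14) = 2.
  m_8 = 14*2 - 15 = 13, d_8 = (295 - 13^2)/14 = 126/14 = 9, a_8 = floor((17 + 13)/9) = 3.
  m_9 = 9*3 - 13 = 14, d_9 = (295 - 14^2)/9 = 99/9 = 11, a_9 = floor((17 + 14)/11) = 2.
  m_10 = 11*2 - 14 = 8, d_10 = (295 - 8^2)/11 = 231/11 = 21, a_10 = floor((17 + 8)/21) = 1.
  m_11 = 21*1 - 8 = 13, d_11 = (295 - 13^2)/21 = 126/21 = 6, a_11 = floor((17 + 13)/6) = 5.
  m_12 = 6*5 - 13 = 17, d_12 = (295 - 17^2)/6 = 6/6 = 1, a_12 = floor((17 + 17)/1) = 34.
  m_13 = 1*34 - 17 = 17, d_13 = (295 - 17^2)/1 = 6/1 = 6: (m_13, d_13) = (m_1, d_1) = (17, 6), so from here the quotients repeat a_1, ..., a_12; the period length is 12.
Hence the expansion of sqrt(295) is a_0 = 17 followed by the repeating block 5, 1, 2, 3, 2, 6, 2, 3, 2, 1, 5, 34 (period 12).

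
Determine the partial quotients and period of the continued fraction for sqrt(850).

Write x_i = (sqrt(850) + m_i)/d_i with (m_0, d_0) = (0, 1). a_0 = floor(sqrt(850)) = 29, since 29^2 = 841 <= 850 < 900 = 30^2.
Iterate m_{i+1} = d_i*a_i - m_i, d_{i+1} = (850 - m_{i+1}^2)/d_i, a_{i+1} = floor((a_0 + m_{i+1})/d_{i+1}):
  m_1 = 1*29 - 0 = 29, d_1 = (850 - 29^2)/1 = 9/1 = 9, a_1 = floor((29 + 29)/9) = 6.
  m_2 = 9*6 - 29 = 25, d_2 = (850 - 25^2)/9 = 225/9 = 25, a_2 = floor((29 + 25)/25) = 2.
  m_3 = 25*2 - 25 = 25, d_3 = (850 - 25^2)/25 = 225/25 = 9, a_3 = floor((29 + 25)/9) = 6.
  m_4 = 9*6 - 25 = 29, d_4 = (850 - 29^2)/9 = 9/9 = 1, a_4 = floor((29 + 29)/1) = 58.
  m_5 = 1*58 - 29 = 29, d_5 = (850 - 29^2)/1 = 9/1 = 9: (m_5, d_5) = (m_1, d_1) = (29, 9), so from here the quotients repeat a_1, ..., a_4; the period length is 4.
Hence the expansion of sqrt(850) is a_0 = 29 followed by the repeating block 6, 2, 6, 58 (period 4).

[29; (6, 2, 6, 58)]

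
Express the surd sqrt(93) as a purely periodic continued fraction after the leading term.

[9; (1, 1, 1, 4, 6, 4, 1, 1, 1, 18)]

Write x_i = (sqrt(93) + m_i)/d_i with (m_0, d_0) = (0, 1). a_0 = floor(sqrt(93)) = 9, since 9^2 = 81 <= 93 < 100 = 10^2.
Iterate m_{i+1} = d_i*a_i - m_i, d_{i+1} = (93 - m_{i+1}^2)/d_i, a_{i+1} = floor((a_0 + m_{i+1})/d_{i+1}):
  m_1 = 1*9 - 0 = 9, d_1 = (93 - 9^2)/1 = 12/1 = 12, a_1 = floor((9 + 9)/12) = 1.
  m_2 = 12*1 - 9 = 3, d_2 = (93 - 3^2)/12 = 84/12 = 7, a_2 = floor((9 + 3)/7) = 1.
  m_3 = 7*1 - 3 = 4, d_3 = (93 - 4^2)/7 = 77/7 = 11, a_3 = floor((9 + 4)/11) = 1.
  m_4 = 11*1 - 4 = 7, d_4 = (93 - 7^2)/11 = 44/11 = 4, a_4 = floor((9 + 7)/4) = 4.
  m_5 = 4*4 - 7 = 9, d_5 = (93 - 9^2)/4 = 12/4 = 3, a_5 = floor((9 + 9)/3) = 6.
  m_6 = 3*6 - 9 = 9, d_6 = (93 - 9^2)/3 = 12/3 = 4, a_6 = floor((9 + 9)/4) = 4.
  m_7 = 4*4 - 9 = 7, d_7 = (93 - 7^2)/4 = 44/4 = 11, a_7 = floor((9 + 7)/11) = 1.
  m_8 = 11*1 - 7 = 4, d_8 = (93 - 4^2)/11 = 77/11 = 7, a_8 = floor((9 + 4)/7) = 1.
  m_9 = 7*1 - 4 = 3, d_9 = (93 - 3^2)/7 = 84/7 = 12, a_9 = floor((9 + 3)/12) = 1.
  m_10 = 12*1 - 3 = 9, d_10 = (93 - 9^2)/12 = 12/12 = 1, a_10 = floor((9 + 9)/1) = 18.
  m_11 = 1*18 - 9 = 9, d_11 = (93 - 9^2)/1 = 12/1 = 12: (m_11, d_11) = (m_1, d_1) = (9, 12), so from here the quotients repeat a_1, ..., a_10; the period length is 10.
Hence the expansion of sqrt(93) is a_0 = 9 followed by the repeating block 1, 1, 1, 4, 6, 4, 1, 1, 1, 18 (period 10).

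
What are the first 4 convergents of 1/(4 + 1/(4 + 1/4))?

0/1, 1/4, 4/17, 17/72

Using the convergent recurrence p_i = a_i*p_{i-1} + p_{i-2}, q_i = a_i*q_{i-1} + q_{i-2} with p_{-2}=0, p_{-1}=1, q_{-2}=1, q_{-1}=0:
  i=0: a_0=0, p_0 = 0*1 + 0 = 0, q_0 = 0*0 + 1 = 1.
  i=1: a_1=4, p_1 = 4*0 + 1 = 1, q_1 = 4*1 + 0 = 4.
  i=2: a_2=4, p_2 = 4*1 + 0 = 4, q_2 = 4*4 + 1 = 17.
  i=3: a_3=4, p_3 = 4*4 + 1 = 17, q_3 = 4*17 + 4 = 72.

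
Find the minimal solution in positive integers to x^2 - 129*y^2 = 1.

(x, y) = (16855, 1484)

First expand sqrt(129) as a continued fraction. With x_i = (sqrt(129) + m_i)/d_i and (m_0, d_0) = (0, 1): a_0 = floor(sqrt(129)) = 11, since 11^2 = 121 <= 129 < 144 = 12^2.
Iterate m_{i+1} = d_i*a_i - m_i, d_{i+1} = (129 - m_{i+1}^2)/d_i, a_{i+1} = floor((a_0 + m_{i+1})/d_{i+1}):
  m_1 = 1*11 - 0 = 11, d_1 = (129 - 11^2)/1 = 8/1 = 8, a_1 = floor((11 + 11)/8) = 2.
  m_2 = 8*2 - 11 = 5, d_2 = (129 - 5^2)/8 = 104/8 = 13, a_2 = floor((11 + 5)/13) = 1.
  m_3 = 13*1 - 5 = 8, d_3 = (129 - 8^2)/13 = 65/13 = 5, a_3 = floor((11 + 8)/5) = 3.
  m_4 = 5*3 - 8 = 7, d_4 = (129 - 7^2)/5 = 80/5 = 16, a_4 = floor((11 + 7)/16) = 1.
  m_5 = 16*1 - 7 = 9, d_5 = (129 - 9^2)/16 = 48/16 = 3, a_5 = floor((11 + 9)/3) = 6.
  m_6 = 3*6 - 9 = 9, d_6 = (129 - 9^2)/3 = 48/3 = 16, a_6 = floor((11 + 9)/16) = 1.
  m_7 = 16*1 - 9 = 7, d_7 = (129 - 7^2)/16 = 80/16 = 5, a_7 = floor((11 + 7)/5) = 3.
  m_8 = 5*3 - 7 = 8, d_8 = (129 - 8^2)/5 = 65/5 = 13, a_8 = floor((11 + 8)/13) = 1.
  m_9 = 13*1 - 8 = 5, d_9 = (129 - 5^2)/13 = 104/13 = 8, a_9 = floor((11 + 5)/8) = 2.
  m_10 = 8*2 - 5 = 11, d_10 = (129 - 11^2)/8 = 8/8 = 1, a_10 = floor((11 + 11)/1) = 22.
  m_11 = 1*22 - 11 = 11, d_11 = (129 - 11^2)/1 = 8/1 = 8: (m_11, d_11) = (m_1, d_1) = (11, 8), so from here the quotients repeat a_1, ..., a_10; the period length is 10.
So sqrt(129) = [11; (2, 1, 3, 1, 6, 1, 3, 1, 2, 22)] with period length k = 10.
k is even, so the fundamental solution of x^2 - 129y^2 = 1 is (p_{k-1}, q_{k-1}) = (p_9, q_9); compute convergents through index 9.
Convergents (p_i = a_i*p_{i-1} + p_{i-2}, q_i = a_i*q_{i-1} + q_{i-2} with p_{-2}=0, p_{-1}=1, q_{-2}=1, q_{-1}=0):
  i=0: a_0=11, p_0 = 11*1 + 0 = 11, q_0 = 11*0 + 1 = 1.
  i=1: a_1=2, p_1 = 2*11 + 1 = 23, q_1 = 2*1 + 0 = 2.
  i=2: a_2=1, p_2 = 1*23 + 11 = 34, q_2 = 1*2 + 1 = 3.
  i=3: a_3=3, p_3 = 3*34 + 23 = 125, q_3 = 3*3 + 2 = 11.
  i=4: a_4=1, p_4 = 1*125 + 34 = 159, q_4 = 1*11 + 3 = 14.
  i=5: a_5=6, p_5 = 6*159 + 125 = 1079, q_5 = 6*14 + 11 = 95.
  i=6: a_6=1, p_6 = 1*1079 + 159 = 1238, q_6 = 1*95 + 14 = 109.
  i=7: a_7=3, p_7 = 3*1238 + 1079 = 4793, q_7 = 3*109 + 95 = 422.
  i=8: a_8=1, p_8 = 1*4793 + 1238 = 6031, q_8 = 1*422 + 109 = 531.
  i=9: a_9=2, p_9 = 2*6031 + 4793 = 16855, q_9 = 2*531 + 422 = 1484.
Check: 16855^2 - 129*1484^2 = 284091025 - 284091024 = 1, so (x, y) = (16855, 1484) solves the equation, and by the theorem it is the least positive solution.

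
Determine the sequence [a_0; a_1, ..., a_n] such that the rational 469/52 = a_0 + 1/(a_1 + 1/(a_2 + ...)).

[9; 52]

Run the Euclidean algorithm on 469 and 52; the successive quotients are the partial quotients a_0, a_1, ... (each step inverts the fractional part left over by the previous one):
  469 = 9*52 + 1, so a_0 = 9.
  52 = 52*1 + 0, so a_1 = 52.
The remainder reaches 0 after 2 divisions, so the expansion has 2 partial quotients, read off in order.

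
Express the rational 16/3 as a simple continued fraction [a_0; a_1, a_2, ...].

[5; 3]

Run the Euclidean algorithm on 16 and 3; the successive quotients are the partial quotients a_0, a_1, ... (each step inverts the fractional part left over by the previous one):
  16 = 5*3 + 1, so a_0 = 5.
  3 = 3*1 + 0, so a_1 = 3.
The remainder reaches 0 after 2 divisions, so the expansion has 2 partial quotients, read off in order.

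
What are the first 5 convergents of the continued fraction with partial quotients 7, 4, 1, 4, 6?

Using the convergent recurrence p_i = a_i*p_{i-1} + p_{i-2}, q_i = a_i*q_{i-1} + q_{i-2} with p_{-2}=0, p_{-1}=1, q_{-2}=1, q_{-1}=0:
  i=0: a_0=7, p_0 = 7*1 + 0 = 7, q_0 = 7*0 + 1 = 1.
  i=1: a_1=4, p_1 = 4*7 + 1 = 29, q_1 = 4*1 + 0 = 4.
  i=2: a_2=1, p_2 = 1*29 + 7 = 36, q_2 = 1*4 + 1 = 5.
  i=3: a_3=4, p_3 = 4*36 + 29 = 173, q_3 = 4*5 + 4 = 24.
  i=4: a_4=6, p_4 = 6*173 + 36 = 1074, q_4 = 6*24 + 5 = 149.

7/1, 29/4, 36/5, 173/24, 1074/149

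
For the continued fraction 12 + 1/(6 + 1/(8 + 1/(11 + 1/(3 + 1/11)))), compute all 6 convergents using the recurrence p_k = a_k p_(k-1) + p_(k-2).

Using the convergent recurrence p_i = a_i*p_{i-1} + p_{i-2}, q_i = a_i*q_{i-1} + q_{i-2} with p_{-2}=0, p_{-1}=1, q_{-2}=1, q_{-1}=0:
  i=0: a_0=12, p_0 = 12*1 + 0 = 12, q_0 = 12*0 + 1 = 1.
  i=1: a_1=6, p_1 = 6*12 + 1 = 73, q_1 = 6*1 + 0 = 6.
  i=2: a_2=8, p_2 = 8*73 + 12 = 596, q_2 = 8*6 + 1 = 49.
  i=3: a_3=11, p_3 = 11*596 + 73 = 6629, q_3 = 11*49 + 6 = 545.
  i=4: a_4=3, p_4 = 3*6629 + 596 = 20483, q_4 = 3*545 + 49 = 1684.
  i=5: a_5=11, p_5 = 11*20483 + 6629 = 231942, q_5 = 11*1684 + 545 = 19069.

12/1, 73/6, 596/49, 6629/545, 20483/1684, 231942/19069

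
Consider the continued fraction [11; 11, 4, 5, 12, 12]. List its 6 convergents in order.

11/1, 122/11, 499/45, 2617/236, 31903/2877, 385453/34760

Using the convergent recurrence p_i = a_i*p_{i-1} + p_{i-2}, q_i = a_i*q_{i-1} + q_{i-2} with p_{-2}=0, p_{-1}=1, q_{-2}=1, q_{-1}=0:
  i=0: a_0=11, p_0 = 11*1 + 0 = 11, q_0 = 11*0 + 1 = 1.
  i=1: a_1=11, p_1 = 11*11 + 1 = 122, q_1 = 11*1 + 0 = 11.
  i=2: a_2=4, p_2 = 4*122 + 11 = 499, q_2 = 4*11 + 1 = 45.
  i=3: a_3=5, p_3 = 5*499 + 122 = 2617, q_3 = 5*45 + 11 = 236.
  i=4: a_4=12, p_4 = 12*2617 + 499 = 31903, q_4 = 12*236 + 45 = 2877.
  i=5: a_5=12, p_5 = 12*31903 + 2617 = 385453, q_5 = 12*2877 + 236 = 34760.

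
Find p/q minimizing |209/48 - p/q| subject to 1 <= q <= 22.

74/17

Expand x = 209/48 as a continued fraction with the Euclidean algorithm:
  209 = 4*48 + 17, so a_0 = 4.
  48 = 2*17 + 14, so a_1 = 2.
  17 = 1*14 + 3, so a_2 = 1.
  14 = 4*3 + 2, so a_3 = 4.
  3 = 1*2 + 1, so a_4 = 1.
  2 = 2*1 + 0, so a_5 = 2.
so x = [4; 2, 1, 4, 1, 2].
Convergents (p_i = a_i*p_{i-1} + p_{i-2}, q_i = a_i*q_{i-1} + q_{i-2} with p_{-2}=0, p_{-1}=1, q_{-2}=1, q_{-1}=0), until the denominator exceeds 22:
  i=0: a_0=4, p_0 = 4*1 + 0 = 4, q_0 = 4*0 + 1 = 1.
  i=1: a_1=2, p_1 = 2*4 + 1 = 9, q_1 = 2*1 + 0 = 2.
  i=2: a_2=1, p_2 = 1*9 + 4 = 13, q_2 = 1*2 + 1 = 3.
  i=3: a_3=4, p_3 = 4*13 + 9 = 61, q_3 = 4*3 + 2 = 14.
  i=4: a_4=1, p_4 = 1*61 + 13 = 74, q_4 = 1*14 + 3 = 17.
  i=5: a_5=2, p_5 = 2*74 + 61 = 209, q_5 = 2*17 + 14 = 48.
q_5 = 48 > 22, so the last convergent with denominator <= 22 is p_4/q_4 = 74/17.
The closest fraction with denominator <= 22 is either p_4/q_4 or the intermediate fraction (k*p_4 + p_3)/(k*q_4 + q_3) with the largest k >= 1 whose denominator stays <= 22; these approach x as k grows, and every other convergent or intermediate fraction in range is farther away.
Largest k: floor((22 - q_3)/q_4) = floor((22 - 14)/17) = 0.
Since k = 0, no intermediate fraction beyond p_4/q_4 has denominator <= 22, so the convergent 74/17 is the closest (its error is |209*17 - 74*48|/(48*17) = 1/816).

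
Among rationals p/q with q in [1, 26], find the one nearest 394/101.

Expand x = 394/101 as a continued fraction with the Euclidean algorithm:
  394 = 3*101 + 91, so a_0 = 3.
  101 = 1*91 + 10, so a_1 = 1.
  91 = 9*10 + 1, so a_2 = 9.
  10 = 10*1 + 0, so a_3 = 10.
so x = [3; 1, 9, 10].
Convergents (p_i = a_i*p_{i-1} + p_{i-2}, q_i = a_i*q_{i-1} + q_{i-2} with p_{-2}=0, p_{-1}=1, q_{-2}=1, q_{-1}=0), until the denominator exceeds 26:
  i=0: a_0=3, p_0 = 3*1 + 0 = 3, q_0 = 3*0 + 1 = 1.
  i=1: a_1=1, p_1 = 1*3 + 1 = 4, q_1 = 1*1 + 0 = 1.
  i=2: a_2=9, p_2 = 9*4 + 3 = 39, q_2 = 9*1 + 1 = 10.
  i=3: a_3=10, p_3 = 10*39 + 4 = 394, q_3 = 10*10 + 1 = 101.
q_3 = 101 > 26, so the last convergent with denominator <= 26 is p_2/q_2 = 39/10.
The closest fraction with denominator <= 26 is either p_2/q_2 or the intermediate fraction (k*p_2 + p_1)/(k*q_2 + q_1) with the largest k >= 1 whose denominator stays <= 26; these approach x as k grows, and every other convergent or intermediate fraction in range is farther away.
Largest k: floor((26 - q_1)/q_2) = floor((26 - 1)/10) = 2.
That gives (2*39 + 4)/(2*10 + 1) = 82/21.
Compare the errors: |x - 39/10| = |394*10 - 39*101|/(101*10) = 1/1010, and |x - 82/21| = |394*21 - 82*101|/(101*21) = 8/2121.
Cross-multiplying, 1*2121 = 2121 < 8080 = 8*1010, so 1/1010 is smaller: the convergent 39/10 is closer to x than 82/21.

39/10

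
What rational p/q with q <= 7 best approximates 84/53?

Expand x = 84/53 as a continued fraction with the Euclidean algorithm:
  84 = 1*53 + 31, so a_0 = 1.
  53 = 1*31 + 22, so a_1 = 1.
  31 = 1*22 + 9, so a_2 = 1.
  22 = 2*9 + 4, so a_3 = 2.
  9 = 2*4 + 1, so a_4 = 2.
  4 = 4*1 + 0, so a_5 = 4.
so x = [1; 1, 1, 2, 2, 4].
Convergents (p_i = a_i*p_{i-1} + p_{i-2}, q_i = a_i*q_{i-1} + q_{i-2} with p_{-2}=0, p_{-1}=1, q_{-2}=1, q_{-1}=0), until the denominator exceeds 7:
  i=0: a_0=1, p_0 = 1*1 + 0 = 1, q_0 = 1*0 + 1 = 1.
  i=1: a_1=1, p_1 = 1*1 + 1 = 2, q_1 = 1*1 + 0 = 1.
  i=2: a_2=1, p_2 = 1*2 + 1 = 3, q_2 = 1*1 + 1 = 2.
  i=3: a_3=2, p_3 = 2*3 + 2 = 8, q_3 = 2*2 + 1 = 5.
  i=4: a_4=2, p_4 = 2*8 + 3 = 19, q_4 = 2*5 + 2 = 12.
q_4 = 12 > 7, so the last convergent with denominator <= 7 is p_3/q_3 = 8/5.
The closest fraction with denominator <= 7 is either p_3/q_3 or the intermediate fraction (k*p_3 + p_2)/(k*q_3 + q_2) with the largest k >= 1 whose denominator stays <= 7; these approach x as k grows, and every other convergent or intermediate fraction in range is farther away.
Largest k: floor((7 - q_2)/q_3) = floor((7 - 2)/5) = 1.
That gives (1*8 + 3)/(1*5 + 2) = 11/7.
Compare the errors: |x - 8/5| = |84*5 - 8*53|/(53*5) = 4/265, and |x - 11/7| = |84*7 - 11*53|/(53*7) = 5/371.
Cross-multiplying, 5*265 = 1325 < 1484 = 4*371, so 5/371 is smaller: the intermediate fraction 11/7 is closer to x than 8/5.

11/7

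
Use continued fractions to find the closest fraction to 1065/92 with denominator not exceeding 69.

Expand x = 1065/92 as a continued fraction with the Euclidean algorithm:
  1065 = 11*92 + 53, so a_0 = 11.
  92 = 1*53 + 39, so a_1 = 1.
  53 = 1*39 + 14, so a_2 = 1.
  39 = 2*14 + 11, so a_3 = 2.
  14 = 1*11 + 3, so a_4 = 1.
  11 = 3*3 + 2, so a_5 = 3.
  3 = 1*2 + 1, so a_6 = 1.
  2 = 2*1 + 0, so a_7 = 2.
so x = [11; 1, 1, 2, 1, 3, 1, 2].
Convergents (p_i = a_i*p_{i-1} + p_{i-2}, q_i = a_i*q_{i-1} + q_{i-2} with p_{-2}=0, p_{-1}=1, q_{-2}=1, q_{-1}=0), until the denominator exceeds 69:
  i=0: a_0=11, p_0 = 11*1 + 0 = 11, q_0 = 11*0 + 1 = 1.
  i=1: a_1=1, p_1 = 1*11 + 1 = 12, q_1 = 1*1 + 0 = 1.
  i=2: a_2=1, p_2 = 1*12 + 11 = 23, q_2 = 1*1 + 1 = 2.
  i=3: a_3=2, p_3 = 2*23 + 12 = 58, q_3 = 2*2 + 1 = 5.
  i=4: a_4=1, p_4 = 1*58 + 23 = 81, q_4 = 1*5 + 2 = 7.
  i=5: a_5=3, p_5 = 3*81 + 58 = 301, q_5 = 3*7 + 5 = 26.
  i=6: a_6=1, p_6 = 1*301 + 81 = 382, q_6 = 1*26 + 7 = 33.
  i=7: a_7=2, p_7 = 2*382 + 301 = 1065, q_7 = 2*33 + 26 = 92.
q_7 = 92 > 69, so the last convergent with denominator <= 69 is p_6/q_6 = 382/33.
The closest fraction with denominator <= 69 is either p_6/q_6 or the intermediate fraction (k*p_6 + p_5)/(k*q_6 + q_5) with the largest k >= 1 whose denominator stays <= 69; these approach x as k grows, and every other convergent or intermediate fraction in range is farther away.
Largest k: floor((69 - q_5)/q_6) = floor((69 - 26)/33) = 1.
That gives (1*382 + 301)/(1*33 + 26) = 683/59.
Compare the errors: |x - 382/33| = |1065*33 - 382*92|/(92*33) = 1/3036, and |x - 683/59| = |1065*59 - 683*92|/(92*59) = 1/5428.
Cross-multiplying, 1*3036 = 3036 < 5428 = 1*5428, so 1/5428 is smaller: the intermediate fraction 683/59 is closer to x than 382/33.

683/59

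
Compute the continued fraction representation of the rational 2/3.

Run the Euclidean algorithm on 2 and 3; the successive quotients are the partial quotients a_0, a_1, ... (each step inverts the fractional part left over by the previous one):
  2 = 0*3 + 2, so a_0 = 0.
  3 = 1*2 + 1, so a_1 = 1.
  2 = 2*1 + 0, so a_2 = 2.
The remainder reaches 0 after 3 divisions, so the expansion has 3 partial quotients, read off in order.

[0; 1, 2]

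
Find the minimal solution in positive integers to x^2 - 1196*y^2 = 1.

First expand sqrt(1196) as a continued fraction. With x_i = (sqrt(1196) + m_i)/d_i and (m_0, d_0) = (0, 1): a_0 = floor(sqrt(1196)) = 34, since 34^2 = 1156 <= 1196 < 1225 = 35^2.
Iterate m_{i+1} = d_i*a_i - m_i, d_{i+1} = (1196 - m_{i+1}^2)/d_i, a_{i+1} = floor((a_0 + m_{i+1})/d_{i+1}):
  m_1 = 1*34 - 0 = 34, d_1 = (1196 - 34^2)/1 = 40/1 = 40, a_1 = floor((34 + 34)/40) = 1.
  m_2 = 40*1 - 34 = 6, d_2 = (1196 - 6^2)/40 = 1160/40 = 29, a_2 = floor((34 + 6)/29) = 1.
  m_3 = 29*1 - 6 = 23, d_3 = (1196 - 23^2)/29 = 667/29 = 23, a_3 = floor((34 + 23)/23) = 2.
  m_4 = 23*2 - 23 = 23, d_4 = (1196 - 23^2)/23 = 667/23 = 29, a_4 = floor((34 + 23)/29) = 1.
  m_5 = 29*1 - 23 = 6, d_5 = (1196 - 6^2)/29 = 1160/29 = 40, a_5 = floor((34 + 6)/40) = 1.
  m_6 = 40*1 - 6 = 34, d_6 = (1196 - 34^2)/40 = 40/40 = 1, a_6 = floor((34 + 34)/1) = 68.
  m_7 = 1*68 - 34 = 34, d_7 = (1196 - 34^2)/1 = 40/1 = 40: (m_7, d_7) = (m_1, d_1) = (34, 40), so from here the quotients repeat a_1, ..., a_6; the period length is 6.
So sqrt(1196) = [34; (1, 1, 2, 1, 1, 68)] with period length k = 6.
k is even, so the fundamental solution of x^2 - 1196y^2 = 1 is (p_{k-1}, q_{k-1}) = (p_5, q_5); compute convergents through index 5.
Convergents (p_i = a_i*p_{i-1} + p_{i-2}, q_i = a_i*q_{i-1} + q_{i-2} with p_{-2}=0, p_{-1}=1, q_{-2}=1, q_{-1}=0):
  i=0: a_0=34, p_0 = 34*1 + 0 = 34, q_0 = 34*0 + 1 = 1.
  i=1: a_1=1, p_1 = 1*34 + 1 = 35, q_1 = 1*1 + 0 = 1.
  i=2: a_2=1, p_2 = 1*35 + 34 = 69, q_2 = 1*1 + 1 = 2.
  i=3: a_3=2, p_3 = 2*69 + 35 = 173, q_3 = 2*2 + 1 = 5.
  i=4: a_4=1, p_4 = 1*173 + 69 = 242, q_4 = 1*5 + 2 = 7.
  i=5: a_5=1, p_5 = 1*242 + 173 = 415, q_5 = 1*7 + 5 = 12.
Check: 415^2 - 1196*12^2 = 172225 - 172224 = 1, so (x, y) = (415, 12) solves the equation, and by the theorem it is the least positive solution.

(x, y) = (415, 12)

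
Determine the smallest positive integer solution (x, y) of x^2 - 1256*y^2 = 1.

First expand sqrt(1256) as a continued fraction. With x_i = (sqrt(1256) + m_i)/d_i and (m_0, d_0) = (0, 1): a_0 = floor(sqrt(1256)) = 35, since 35^2 = 1225 <= 1256 < 1296 = 36^2.
Iterate m_{i+1} = d_i*a_i - m_i, d_{i+1} = (1256 - m_{i+1}^2)/d_i, a_{i+1} = floor((a_0 + m_{i+1})/d_{i+1}):
  m_1 = 1*35 - 0 = 35, d_1 = (1256 - 35^2)/1 = 31/1 = 31, a_1 = floor((35 + 35)/31) = 2.
  m_2 = 31*2 - 35 = 27, d_2 = (1256 - 27^2)/31 = 527/31 = 17, a_2 = floor((35 + 27)/17) = 3.
  m_3 = 17*3 - 27 = 24, d_3 = (1256 - 24^2)/17 = 680/17 = 40, a_3 = floor((35 + 24)/40) = 1.
  m_4 = 40*1 - 24 = 16, d_4 = (1256 - 16^2)/40 = 1000/40 = 25, a_4 = floor((35 + 16)/25) = 2.
  m_5 = 25*2 - 16 = 34, d_5 = (1256 - 34^2)/25 = 100/25 = 4, a_5 = floor((35 + 34)/4) = 17.
  m_6 = 4*17 - 34 = 34, d_6 = (1256 - 34^2)/4 = 100/4 = 25, a_6 = floor((35 + 34)/25) = 2.
  m_7 = 25*2 - 34 = 16, d_7 = (1256 - 16^2)/25 = 1000/25 = 40, a_7 = floor((35 + 16)/40) = 1.
  m_8 = 40*1 - 16 = 24, d_8 = (1256 - 24^2)/40 = 680/40 = 17, a_8 = floor((35 + 24)/17) = 3.
  m_9 = 17*3 - 24 = 27, d_9 = (1256 - 27^2)/17 = 527/17 = 31, a_9 = floor((35 + 27)/31) = 2.
  m_10 = 31*2 - 27 = 35, d_10 = (1256 - 35^2)/31 = 31/31 = 1, a_10 = floor((35 + 35)/1) = 70.
  m_11 = 1*70 - 35 = 35, d_11 = (1256 - 35^2)/1 = 31/1 = 31: (m_11, d_11) = (m_1, d_1) = (35, 31), so from here the quotients repeat a_1, ..., a_10; the period length is 10.
So sqrt(1256) = [35; (2, 3, 1, 2, 17, 2, 1, 3, 2, 70)] with period length k = 10.
k is even, so the fundamental solution of x^2 - 1256y^2 = 1 is (p_{k-1}, q_{k-1}) = (p_9, q_9); compute convergents through index 9.
Convergents (p_i = a_i*p_{i-1} + p_{i-2}, q_i = a_i*q_{i-1} + q_{i-2} with p_{-2}=0, p_{-1}=1, q_{-2}=1, q_{-1}=0):
  i=0: a_0=35, p_0 = 35*1 + 0 = 35, q_0 = 35*0 + 1 = 1.
  i=1: a_1=2, p_1 = 2*35 + 1 = 71, q_1 = 2*1 + 0 = 2.
  i=2: a_2=3, p_2 = 3*71 + 35 = 248, q_2 = 3*2 + 1 = 7.
  i=3: a_3=1, p_3 = 1*248 + 71 = 319, q_3 = 1*7 + 2 = 9.
  i=4: a_4=2, p_4 = 2*319 + 248 = 886, q_4 = 2*9 + 7 = 25.
  i=5: a_5=17, p_5 = 17*886 + 319 = 15381, q_5 = 17*25 + 9 = 434.
  i=6: a_6=2, p_6 = 2*15381 + 886 = 31648, q_6 = 2*434 + 25 = 893.
  i=7: a_7=1, p_7 = 1*31648 + 15381 = 47029, q_7 = 1*893 + 434 = 1327.
  i=8: a_8=3, p_8 = 3*47029 + 31648 = 172735, q_8 = 3*1327 + 893 = 4874.
  i=9: a_9=2, p_9 = 2*172735 + 47029 = 392499, q_9 = 2*4874 + 1327 = 11075.
Check: 392499^2 - 1256*11075^2 = 154055465001 - 154055465000 = 1, so (x, y) = (392499, 11075) solves the equation, and by the theorem it is the least positive solution.

(x, y) = (392499, 11075)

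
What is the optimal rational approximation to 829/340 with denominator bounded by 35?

39/16

Expand x = 829/340 as a continued fraction with the Euclidean algorithm:
  829 = 2*340 + 149, so a_0 = 2.
  340 = 2*149 + 42, so a_1 = 2.
  149 = 3*42 + 23, so a_2 = 3.
  42 = 1*23 + 19, so a_3 = 1.
  23 = 1*19 + 4, so a_4 = 1.
  19 = 4*4 + 3, so a_5 = 4.
  4 = 1*3 + 1, so a_6 = 1.
  3 = 3*1 + 0, so a_7 = 3.
so x = [2; 2, 3, 1, 1, 4, 1, 3].
Convergents (p_i = a_i*p_{i-1} + p_{i-2}, q_i = a_i*q_{i-1} + q_{i-2} with p_{-2}=0, p_{-1}=1, q_{-2}=1, q_{-1}=0), until the denominator exceeds 35:
  i=0: a_0=2, p_0 = 2*1 + 0 = 2, q_0 = 2*0 + 1 = 1.
  i=1: a_1=2, p_1 = 2*2 + 1 = 5, q_1 = 2*1 + 0 = 2.
  i=2: a_2=3, p_2 = 3*5 + 2 = 17, q_2 = 3*2 + 1 = 7.
  i=3: a_3=1, p_3 = 1*17 + 5 = 22, q_3 = 1*7 + 2 = 9.
  i=4: a_4=1, p_4 = 1*22 + 17 = 39, q_4 = 1*9 + 7 = 16.
  i=5: a_5=4, p_5 = 4*39 + 22 = 178, q_5 = 4*16 + 9 = 73.
q_5 = 73 > 35, so the last convergent with denominator <= 35 is p_4/q_4 = 39/16.
The closest fraction with denominator <= 35 is either p_4/q_4 or the intermediate fraction (k*p_4 + p_3)/(k*q_4 + q_3) with the largest k >= 1 whose denominator stays <= 35; these approach x as k grows, and every other convergent or intermediate fraction in range is farther away.
Largest k: floor((35 - q_3)/q_4) = floor((35 - 9)/16) = 1.
That gives (1*39 + 22)/(1*16 + 9) = 61/25.
Compare the errors: |x - 39/16| = |829*16 - 39*340|/(340*16) = 4/5440, and |x - 61/25| = |829*25 - 61*340|/(340*25) = 15/8500.
Cross-multiplying, 4*8500 = 34000 < 81600 = 15*5440, so 4/5440 is smaller: the convergent 39/16 is closer to x than 61/25.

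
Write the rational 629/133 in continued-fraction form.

Run the Euclidean algorithm on 629 and 133; the successive quotients are the partial quotients a_0, a_1, ... (each step inverts the fractional part left over by the previous one):
  629 = 4*133 + 97, so a_0 = 4.
  133 = 1*97 + 36, so a_1 = 1.
  97 = 2*36 + 25, so a_2 = 2.
  36 = 1*25 + 11, so a_3 = 1.
  25 = 2*11 + 3, so a_4 = 2.
  11 = 3*3 + 2, so a_5 = 3.
  3 = 1*2 + 1, so a_6 = 1.
  2 = 2*1 + 0, so a_7 = 2.
The remainder reaches 0 after 8 divisions, so the expansion has 8 partial quotients, read off in order.

[4; 1, 2, 1, 2, 3, 1, 2]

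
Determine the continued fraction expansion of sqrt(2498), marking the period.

Write x_i = (sqrt(2498) + m_i)/d_i with (m_0, d_0) = (0, 1). a_0 = floor(sqrt(2498)) = 49, since 49^2 = 2401 <= 2498 < 2500 = 50^2.
Iterate m_{i+1} = d_i*a_i - m_i, d_{i+1} = (2498 - m_{i+1}^2)/d_i, a_{i+1} = floor((a_0 + m_{i+1})/d_{i+1}):
  m_1 = 1*49 - 0 = 49, d_1 = (2498 - 49^2)/1 = 97/1 = 97, a_1 = floor((49 + 49)/97) = 1.
  m_2 = 97*1 - 49 = 48, d_2 = (2498 - 48^2)/97 = 194/97 = 2, a_2 = floor((49 + 48)/2) = 48.
  m_3 = 2*48 - 48 = 48, d_3 = (2498 - 48^2)/2 = 194/2 = 97, a_3 = floor((49 + 48)/97) = 1.
  m_4 = 97*1 - 48 = 49, d_4 = (2498 - 49^2)/97 = 97/97 = 1, a_4 = floor((49 + 49)/1) = 98.
  m_5 = 1*98 - 49 = 49, d_5 = (2498 - 49^2)/1 = 97/1 = 97: (m_5, d_5) = (m_1, d_1) = (49, 97), so from here the quotients repeat a_1, ..., a_4; the period length is 4.
Hence the expansion of sqrt(2498) is a_0 = 49 followed by the repeating block 1, 48, 1, 98 (period 4).

[49; (1, 48, 1, 98)]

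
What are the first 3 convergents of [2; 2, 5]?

Using the convergent recurrence p_i = a_i*p_{i-1} + p_{i-2}, q_i = a_i*q_{i-1} + q_{i-2} with p_{-2}=0, p_{-1}=1, q_{-2}=1, q_{-1}=0:
  i=0: a_0=2, p_0 = 2*1 + 0 = 2, q_0 = 2*0 + 1 = 1.
  i=1: a_1=2, p_1 = 2*2 + 1 = 5, q_1 = 2*1 + 0 = 2.
  i=2: a_2=5, p_2 = 5*5 + 2 = 27, q_2 = 5*2 + 1 = 11.

2/1, 5/2, 27/11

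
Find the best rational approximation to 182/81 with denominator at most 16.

9/4

Expand x = 182/81 as a continued fraction with the Euclidean algorithm:
  182 = 2*81 + 20, so a_0 = 2.
  81 = 4*20 + 1, so a_1 = 4.
  20 = 20*1 + 0, so a_2 = 20.
so x = [2; 4, 20].
Convergents (p_i = a_i*p_{i-1} + p_{i-2}, q_i = a_i*q_{i-1} + q_{i-2} with p_{-2}=0, p_{-1}=1, q_{-2}=1, q_{-1}=0), until the denominator exceeds 16:
  i=0: a_0=2, p_0 = 2*1 + 0 = 2, q_0 = 2*0 + 1 = 1.
  i=1: a_1=4, p_1 = 4*2 + 1 = 9, q_1 = 4*1 + 0 = 4.
  i=2: a_2=20, p_2 = 20*9 + 2 = 182, q_2 = 20*4 + 1 = 81.
q_2 = 81 > 16, so the last convergent with denominator <= 16 is p_1/q_1 = 9/4.
The closest fraction with denominator <= 16 is either p_1/q_1 or the intermediate fraction (k*p_1 + p_0)/(k*q_1 + q_0) with the largest k >= 1 whose denominator stays <= 16; these approach x as k grows, and every other convergent or intermediate fraction in range is farther away.
Largest k: floor((16 - q_0)/q_1) = floor((16 - 1)/4) = 3.
That gives (3*9 + 2)/(3*4 + 1) = 29/13.
Compare the errors: |x - 9/4| = |182*4 - 9*81|/(81*4) = 1/324, and |x - 29/13| = |182*13 - 29*81|/(81*13) = 17/1053.
Cross-multiplying, 1*1053 = 1053 < 5508 = 17*324, so 1/324 is smaller: the convergent 9/4 is closer to x than 29/13.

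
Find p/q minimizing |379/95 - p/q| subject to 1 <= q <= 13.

Expand x = 379/95 as a continued fraction with the Euclidean algorithm:
  379 = 3*95 + 94, so a_0 = 3.
  95 = 1*94 + 1, so a_1 = 1.
  94 = 94*1 + 0, so a_2 = 94.
so x = [3; 1, 94].
Convergents (p_i = a_i*p_{i-1} + p_{i-2}, q_i = a_i*q_{i-1} + q_{i-2} with p_{-2}=0, p_{-1}=1, q_{-2}=1, q_{-1}=0), until the denominator exceeds 13:
  i=0: a_0=3, p_0 = 3*1 + 0 = 3, q_0 = 3*0 + 1 = 1.
  i=1: a_1=1, p_1 = 1*3 + 1 = 4, q_1 = 1*1 + 0 = 1.
  i=2: a_2=94, p_2 = 94*4 + 3 = 379, q_2 = 94*1 + 1 = 95.
q_2 = 95 > 13, so the last convergent with denominator <= 13 is p_1/q_1 = 4/1.
The closest fraction with denominator <= 13 is either p_1/q_1 or the intermediate fraction (k*p_1 + p_0)/(k*q_1 + q_0) with the largest k >= 1 whose denominator stays <= 13; these approach x as k grows, and every other convergent or intermediate fraction in range is farther away.
Largest k: floor((13 - q_0)/q_1) = floor((13 - 1)/1) = 12.
That gives (12*4 + 3)/(12*1 + 1) = 51/13.
Compare the errors: |x - 4/1| = |379*1 - 4*95|/(95*1) = 1/95, and |x - 51/13| = |379*13 - 51*95|/(95*13) = 82/1235.
Cross-multiplying, 1*1235 = 1235 < 7790 = 82*95, so 1/95 is smaller: the convergent 4/1 is closer to x than 51/13.

4/1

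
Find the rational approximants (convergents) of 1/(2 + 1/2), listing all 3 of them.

Using the convergent recurrence p_i = a_i*p_{i-1} + p_{i-2}, q_i = a_i*q_{i-1} + q_{i-2} with p_{-2}=0, p_{-1}=1, q_{-2}=1, q_{-1}=0:
  i=0: a_0=0, p_0 = 0*1 + 0 = 0, q_0 = 0*0 + 1 = 1.
  i=1: a_1=2, p_1 = 2*0 + 1 = 1, q_1 = 2*1 + 0 = 2.
  i=2: a_2=2, p_2 = 2*1 + 0 = 2, q_2 = 2*2 + 1 = 5.

0/1, 1/2, 2/5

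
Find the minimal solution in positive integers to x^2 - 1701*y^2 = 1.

(x, y) = (665335, 16132)

First expand sqrt(1701) as a continued fraction. With x_i = (sqrt(1701) + m_i)/d_i and (m_0, d_0) = (0, 1): a_0 = floor(sqrt(1701)) = 41, since 41^2 = 1681 <= 1701 < 1764 = 42^2.
Iterate m_{i+1} = d_i*a_i - m_i, d_{i+1} = (1701 - m_{i+1}^2)/d_i, a_{i+1} = floor((a_0 + m_{i+1})/d_{i+1}):
  m_1 = 1*41 - 0 = 41, d_1 = (1701 - 41^2)/1 = 20/1 = 20, a_1 = floor((41 + 41)/20) = 4.
  m_2 = 20*4 - 41 = 39, d_2 = (1701 - 39^2)/20 = 180/20 = 9, a_2 = floor((41 + 39)/9) = 8.
  m_3 = 9*8 - 39 = 33, d_3 = (1701 - 33^2)/9 = 612/9 = 68, a_3 = floor((41 + 33)/68) = 1.
  m_4 = 68*1 - 33 = 35, d_4 = (1701 - 35^2)/68 = 476/68 = 7, a_4 = floor((41 + 35)/7) = 10.
  m_5 = 7*10 - 35 = 35, d_5 = (1701 - 35^2)/7 = 476/7 = 68, a_5 = floor((41 + 35)/68) = 1.
  m_6 = 68*1 - 35 = 33, d_6 = (1701 - 33^2)/68 = 612/68 = 9, a_6 = floor((41 + 33)/9) = 8.
  m_7 = 9*8 - 33 = 39, d_7 = (1701 - 39^2)/9 = 180/9 = 20, a_7 = floor((41 + 39)/20) = 4.
  m_8 = 20*4 - 39 = 41, d_8 = (1701 - 41^2)/20 = 20/20 = 1, a_8 = floor((41 + 41)/1) = 82.
  m_9 = 1*82 - 41 = 41, d_9 = (1701 - 41^2)/1 = 20/1 = 20: (m_9, d_9) = (m_1, d_1) = (41, 20), so from here the quotients repeat a_1, ..., a_8; the period length is 8.
So sqrt(1701) = [41; (4, 8, 1, 10, 1, 8, 4, 82)] with period length k = 8.
k is even, so the fundamental solution of x^2 - 1701y^2 = 1 is (p_{k-1}, q_{k-1}) = (p_7, q_7); compute convergents through index 7.
Convergents (p_i = a_i*p_{i-1} + p_{i-2}, q_i = a_i*q_{i-1} + q_{i-2} with p_{-2}=0, p_{-1}=1, q_{-2}=1, q_{-1}=0):
  i=0: a_0=41, p_0 = 41*1 + 0 = 41, q_0 = 41*0 + 1 = 1.
  i=1: a_1=4, p_1 = 4*41 + 1 = 165, q_1 = 4*1 + 0 = 4.
  i=2: a_2=8, p_2 = 8*165 + 41 = 1361, q_2 = 8*4 + 1 = 33.
  i=3: a_3=1, p_3 = 1*1361 + 165 = 1526, q_3 = 1*33 + 4 = 37.
  i=4: a_4=10, p_4 = 10*1526 + 1361 = 16621, q_4 = 10*37 + 33 = 403.
  i=5: a_5=1, p_5 = 1*16621 + 1526 = 18147, q_5 = 1*403 + 37 = 440.
  i=6: a_6=8, p_6 = 8*18147 + 16621 = 161797, q_6 = 8*440 + 403 = 3923.
  i=7: a_7=4, p_7 = 4*161797 + 18147 = 665335, q_7 = 4*3923 + 440 = 16132.
Check: 665335^2 - 1701*16132^2 = 442670662225 - 442670662224 = 1, so (x, y) = (665335, 16132) solves the equation, and by the theorem it is the least positive solution.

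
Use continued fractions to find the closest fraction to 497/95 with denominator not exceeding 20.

68/13

Expand x = 497/95 as a continued fraction with the Euclidean algorithm:
  497 = 5*95 + 22, so a_0 = 5.
  95 = 4*22 + 7, so a_1 = 4.
  22 = 3*7 + 1, so a_2 = 3.
  7 = 7*1 + 0, so a_3 = 7.
so x = [5; 4, 3, 7].
Convergents (p_i = a_i*p_{i-1} + p_{i-2}, q_i = a_i*q_{i-1} + q_{i-2} with p_{-2}=0, p_{-1}=1, q_{-2}=1, q_{-1}=0), until the denominator exceeds 20:
  i=0: a_0=5, p_0 = 5*1 + 0 = 5, q_0 = 5*0 + 1 = 1.
  i=1: a_1=4, p_1 = 4*5 + 1 = 21, q_1 = 4*1 + 0 = 4.
  i=2: a_2=3, p_2 = 3*21 + 5 = 68, q_2 = 3*4 + 1 = 13.
  i=3: a_3=7, p_3 = 7*68 + 21 = 497, q_3 = 7*13 + 4 = 95.
q_3 = 95 > 20, so the last convergent with denominator <= 20 is p_2/q_2 = 68/13.
The closest fraction with denominator <= 20 is either p_2/q_2 or the intermediate fraction (k*p_2 + p_1)/(k*q_2 + q_1) with the largest k >= 1 whose denominator stays <= 20; these approach x as k grows, and every other convergent or intermediate fraction in range is farther away.
Largest k: floor((20 - q_1)/q_2) = floor((20 - 4)/13) = 1.
That gives (1*68 + 21)/(1*13 + 4) = 89/17.
Compare the errors: |x - 68/13| = |497*13 - 68*95|/(95*13) = 1/1235, and |x - 89/17| = |497*17 - 89*95|/(95*17) = 6/1615.
Cross-multiplying, 1*1615 = 1615 < 7410 = 6*1235, so 1/1235 is smaller: the convergent 68/13 is closer to x than 89/17.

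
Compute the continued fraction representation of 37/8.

Run the Euclidean algorithm on 37 and 8; the successive quotients are the partial quotients a_0, a_1, ... (each step inverts the fractional part left over by the previous one):
  37 = 4*8 + 5, so a_0 = 4.
  8 = 1*5 + 3, so a_1 = 1.
  5 = 1*3 + 2, so a_2 = 1.
  3 = 1*2 + 1, so a_3 = 1.
  2 = 2*1 + 0, so a_4 = 2.
The remainder reaches 0 after 5 divisions, so the expansion has 5 partial quotients, read off in order.

[4; 1, 1, 1, 2]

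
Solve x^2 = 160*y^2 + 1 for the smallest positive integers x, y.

First expand sqrt(160) as a continued fraction. With x_i = (sqrt(160) + m_i)/d_i and (m_0, d_0) = (0, 1): a_0 = floor(sqrt(160)) = 12, since 12^2 = 144 <= 160 < 169 = 13^2.
Iterate m_{i+1} = d_i*a_i - m_i, d_{i+1} = (160 - m_{i+1}^2)/d_i, a_{i+1} = floor((a_0 + m_{i+1})/d_{i+1}):
  m_1 = 1*12 - 0 = 12, d_1 = (160 - 12^2)/1 = 16/1 = 16, a_1 = floor((12 + 12)/16) = 1.
  m_2 = 16*1 - 12 = 4, d_2 = (160 - 4^2)/16 = 144/16 = 9, a_2 = floor((12 + 4)/9) = 1.
  m_3 = 9*1 - 4 = 5, d_3 = (160 - 5^2)/9 = 135/9 = 15, a_3 = floor((12 + 5)/15) = 1.
  m_4 = 15*1 - 5 = 10, d_4 = (160 - 10^2)/15 = 60/15 = 4, a_4 = floor((12 + 10)/4) = 5.
  m_5 = 4*5 - 10 = 10, d_5 = (160 - 10^2)/4 = 60/4 = 15, a_5 = floor((12 + 10)/15) = 1.
  m_6 = 15*1 - 10 = 5, d_6 = (160 - 5^2)/15 = 135/15 = 9, a_6 = floor((12 + 5)/9) = 1.
  m_7 = 9*1 - 5 = 4, d_7 = (160 - 4^2)/9 = 144/9 = 16, a_7 = floor((12 + 4)/16) = 1.
  m_8 = 16*1 - 4 = 12, d_8 = (160 - 12^2)/16 = 16/16 = 1, a_8 = floor((12 + 12)/1) = 24.
  m_9 = 1*24 - 12 = 12, d_9 = (160 - 12^2)/1 = 16/1 = 16: (m_9, d_9) = (m_1, d_1) = (12, 16), so from here the quotients repeat a_1, ..., a_8; the period length is 8.
So sqrt(160) = [12; (1, 1, 1, 5, 1, 1, 1, 24)] with period length k = 8.
k is even, so the fundamental solution of x^2 - 160y^2 = 1 is (p_{k-1}, q_{k-1}) = (p_7, q_7); compute convergents through index 7.
Convergents (p_i = a_i*p_{i-1} + p_{i-2}, q_i = a_i*q_{i-1} + q_{i-2} with p_{-2}=0, p_{-1}=1, q_{-2}=1, q_{-1}=0):
  i=0: a_0=12, p_0 = 12*1 + 0 = 12, q_0 = 12*0 + 1 = 1.
  i=1: a_1=1, p_1 = 1*12 + 1 = 13, q_1 = 1*1 + 0 = 1.
  i=2: a_2=1, p_2 = 1*13 + 12 = 25, q_2 = 1*1 + 1 = 2.
  i=3: a_3=1, p_3 = 1*25 + 13 = 38, q_3 = 1*2 + 1 = 3.
  i=4: a_4=5, p_4 = 5*38 + 25 = 215, q_4 = 5*3 + 2 = 17.
  i=5: a_5=1, p_5 = 1*215 + 38 = 253, q_5 = 1*17 + 3 = 20.
  i=6: a_6=1, p_6 = 1*253 + 215 = 468, q_6 = 1*20 + 17 = 37.
  i=7: a_7=1, p_7 = 1*468 + 253 = 721, q_7 = 1*37 + 20 = 57.
Check: 721^2 - 160*57^2 = 519841 - 519840 = 1, so (x, y) = (721, 57) solves the equation, and by the theorem it is the least positive solution.

(x, y) = (721, 57)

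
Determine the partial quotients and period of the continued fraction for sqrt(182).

[13; (2, 26)]

Write x_i = (sqrt(182) + m_i)/d_i with (m_0, d_0) = (0, 1). a_0 = floor(sqrt(182)) = 13, since 13^2 = 169 <= 182 < 196 = 14^2.
Iterate m_{i+1} = d_i*a_i - m_i, d_{i+1} = (182 - m_{i+1}^2)/d_i, a_{i+1} = floor((a_0 + m_{i+1})/d_{i+1}):
  m_1 = 1*13 - 0 = 13, d_1 = (182 - 13^2)/1 = 13/1 = 13, a_1 = floor((13 + 13)/13) = 2.
  m_2 = 13*2 - 13 = 13, d_2 = (182 - 13^2)/13 = 13/13 = 1, a_2 = floor((13 + 13)/1) = 26.
  m_3 = 1*26 - 13 = 13, d_3 = (182 - 13^2)/1 = 13/1 = 13: (m_3, d_3) = (m_1, d_1) = (13, 13), so from here the quotients repeat a_1, a_2; the period length is 2.
Hence the expansion of sqrt(182) is a_0 = 13 followed by the repeating block 2, 26 (period 2).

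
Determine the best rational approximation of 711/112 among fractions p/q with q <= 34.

Expand x = 711/112 as a continued fraction with the Euclidean algorithm:
  711 = 6*112 + 39, so a_0 = 6.
  112 = 2*39 + 34, so a_1 = 2.
  39 = 1*34 + 5, so a_2 = 1.
  34 = 6*5 + 4, so a_3 = 6.
  5 = 1*4 + 1, so a_4 = 1.
  4 = 4*1 + 0, so a_5 = 4.
so x = [6; 2, 1, 6, 1, 4].
Convergents (p_i = a_i*p_{i-1} + p_{i-2}, q_i = a_i*q_{i-1} + q_{i-2} with p_{-2}=0, p_{-1}=1, q_{-2}=1, q_{-1}=0), until the denominator exceeds 34:
  i=0: a_0=6, p_0 = 6*1 + 0 = 6, q_0 = 6*0 + 1 = 1.
  i=1: a_1=2, p_1 = 2*6 + 1 = 13, q_1 = 2*1 + 0 = 2.
  i=2: a_2=1, p_2 = 1*13 + 6 = 19, q_2 = 1*2 + 1 = 3.
  i=3: a_3=6, p_3 = 6*19 + 13 = 127, q_3 = 6*3 + 2 = 20.
  i=4: a_4=1, p_4 = 1*127 + 19 = 146, q_4 = 1*20 + 3 = 23.
  i=5: a_5=4, p_5 = 4*146 + 127 = 711, q_5 = 4*23 + 20 = 112.
q_5 = 112 > 34, so the last convergent with denominator <= 34 is p_4/q_4 = 146/23.
The closest fraction with denominator <= 34 is either p_4/q_4 or the intermediate fraction (k*p_4 + p_3)/(k*q_4 + q_3) with the largest k >= 1 whose denominator stays <= 34; these approach x as k grows, and every other convergent or intermediate fraction in range is farther away.
Largest k: floor((34 - q_3)/q_4) = floor((34 - 20)/23) = 0.
Since k = 0, no intermediate fraction beyond p_4/q_4 has denominator <= 34, so the convergent 146/23 is the closest (its error is |711*23 - 146*112|/(112*23) = 1/2576).

146/23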